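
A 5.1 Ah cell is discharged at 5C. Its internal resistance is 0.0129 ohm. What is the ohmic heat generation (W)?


Step 1: I = C_rate * capacity = 5 * 5.1 = 25.5 A
Step 2: Q = I^2 * R = 25.5^2 * 0.0129 = 650.25 * 0.0129 = 8.388 W

8.388 W


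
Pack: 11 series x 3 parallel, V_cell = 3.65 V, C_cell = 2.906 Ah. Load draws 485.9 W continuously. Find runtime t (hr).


Step 1: E_pack = Ns * V_cell * Np * C_cell = 11 * 3.65 * 3 * 2.906 = 350.03 Wh
Step 2: t = E_pack / P = 350.03 / 485.9 = 0.7204 hr

0.7204 hr


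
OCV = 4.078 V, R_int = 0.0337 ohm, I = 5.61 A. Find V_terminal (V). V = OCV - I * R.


V = OCV - I*R = 4.078 - 5.61 * 0.0337 = 3.889 V

3.889 V


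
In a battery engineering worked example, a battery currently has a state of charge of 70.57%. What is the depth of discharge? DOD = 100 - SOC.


DOD = 100 - SOC = 100 - 70.57 = 29.43%

29.43%


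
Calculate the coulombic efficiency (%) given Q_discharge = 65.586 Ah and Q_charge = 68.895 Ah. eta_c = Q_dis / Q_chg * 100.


Coulombic efficiency = 65.586/68.895 * 100% = 95.20%

95.20%


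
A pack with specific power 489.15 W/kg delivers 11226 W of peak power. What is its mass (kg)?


m = P / SP = 11226 / 489.15 = 22.95 kg

22.95 kg


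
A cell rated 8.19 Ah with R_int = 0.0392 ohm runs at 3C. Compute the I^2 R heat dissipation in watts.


Step 1: I = C_rate * capacity = 3 * 8.19 = 24.57 A
Step 2: Q = I^2 * R = 24.57^2 * 0.0392 = 603.68 * 0.0392 = 23.66 W

23.66 W


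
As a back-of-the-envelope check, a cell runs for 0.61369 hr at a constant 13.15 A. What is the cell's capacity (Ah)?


C = I * t = 13.15 * 0.61369 = 8.070 Ah

8.070 Ah


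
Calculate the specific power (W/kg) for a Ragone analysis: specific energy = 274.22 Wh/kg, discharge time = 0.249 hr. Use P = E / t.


Specific power = 274.22 Wh/kg / 0.249 hr = 1101 W/kg

1101 W/kg


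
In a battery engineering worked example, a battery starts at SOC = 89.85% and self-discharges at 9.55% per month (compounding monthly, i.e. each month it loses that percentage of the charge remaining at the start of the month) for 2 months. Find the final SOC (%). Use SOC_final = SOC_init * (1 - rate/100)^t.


decay = (1 - 9.55/100)^2 = 0.81812
SOC_final = 89.85 * 0.81812 = 73.51%

73.51%


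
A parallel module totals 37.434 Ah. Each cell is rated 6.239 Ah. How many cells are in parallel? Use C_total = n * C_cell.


n = C_total / C_cell = 37.434 / 6.239 = 6

6


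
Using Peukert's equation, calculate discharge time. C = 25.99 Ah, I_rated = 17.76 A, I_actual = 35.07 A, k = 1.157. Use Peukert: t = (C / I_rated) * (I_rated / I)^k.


t_rated = C / I_rated = 25.99 / 17.76 = 1.4634 hr
(I_rated/I)^k = (0.50642)^1.157 = 0.45511
t = t_rated * (I_rated/I)^k = 1.4634 * 0.45511 = 0.6660 hr

0.6660 hr


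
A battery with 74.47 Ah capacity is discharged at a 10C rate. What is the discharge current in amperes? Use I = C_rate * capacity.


I = C_rate * capacity = 10 * 74.47 = 744.7 A

744.7 A


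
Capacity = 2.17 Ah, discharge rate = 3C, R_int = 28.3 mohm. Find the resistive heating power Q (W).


Convert: R = 28.3 mohm = 0.0283 ohm
Step 1: I = C_rate * capacity = 3 * 2.17 = 6.51 A
Step 2: Q = I^2 * R = 6.51^2 * 0.0283 = 42.38 * 0.0283 = 1.199 W

1.199 W


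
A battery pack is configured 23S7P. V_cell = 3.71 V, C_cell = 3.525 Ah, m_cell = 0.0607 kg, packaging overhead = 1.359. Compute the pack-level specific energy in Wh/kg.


Step 1: V_pack = 23 * 3.71 = 85.33 V
Step 2: C_pack = 7 * 3.525 = 24.675 Ah
Step 3: E_pack = V_pack * C_pack = 85.33 * 24.675 = 2105.5 Wh
Step 4: m_pack = 23 * 7 * 0.0607 * 1.359 = 13.281 kg
Step 5: ED = E_pack / m_pack = 2105.5 / 13.281 = 158.5 Wh/kg

158.5 Wh/kg


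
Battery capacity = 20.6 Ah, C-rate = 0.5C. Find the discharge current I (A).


At 0.5C: I = 0.5 * 20.6 Ah = 10.3 A

10.3 A


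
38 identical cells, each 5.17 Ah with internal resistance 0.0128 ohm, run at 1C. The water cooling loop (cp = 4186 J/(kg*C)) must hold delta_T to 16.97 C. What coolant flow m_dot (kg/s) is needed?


Step 1: I = 1 * 5.17 = 5.17 A
Step 2: Q_cell = I^2 * R = 5.17^2 * 0.0128 = 0.34213 W
Step 3: Q_total = 38 * 0.34213 = 13.001 W
Step 4: m_dot = Q_total / (cp * dT) = 13.001 / (4186 * 16.97) = 1.830e-04 kg/s

1.830e-04 kg/s


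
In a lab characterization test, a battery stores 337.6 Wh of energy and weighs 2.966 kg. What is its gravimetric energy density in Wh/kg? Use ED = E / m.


ED = E / m = 337.6 / 2.966 = 113.8 Wh/kg

113.8 Wh/kg


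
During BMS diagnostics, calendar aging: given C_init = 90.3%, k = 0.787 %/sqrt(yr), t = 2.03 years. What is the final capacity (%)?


Step 1: sqrt(2.03 yr) = 1.4248
Step 2: drop = 0.787 * 1.4248 = 1.1213
Step 3: C_final = 90.3 - 1.1213 = 89.18%

89.18%


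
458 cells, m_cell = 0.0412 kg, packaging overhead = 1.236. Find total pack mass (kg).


Cell mass sum = 458 * 0.0412 = 18.87 kg
With overhead 1.236: m_pack = 18.87 * 1.236 = 23.32 kg

23.32 kg


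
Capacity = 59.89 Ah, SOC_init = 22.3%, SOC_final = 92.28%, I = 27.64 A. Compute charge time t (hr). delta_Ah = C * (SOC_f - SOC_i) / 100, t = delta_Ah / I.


Step 1: dSOC = 92.28% - 22.3% = 69.98%
Step 2: delta_Ah = 59.89 * 69.98 / 100 = 41.911 Ah
Step 3: t = 41.911 / 27.64 = 1.516 hr

1.516 hr


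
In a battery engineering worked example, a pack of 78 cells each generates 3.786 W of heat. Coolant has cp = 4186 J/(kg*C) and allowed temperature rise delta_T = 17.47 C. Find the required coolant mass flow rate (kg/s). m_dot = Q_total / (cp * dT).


Step 1: Total heat Q = 78 * 3.786 W = 295.31 W
Step 2: denom = cp * dT = 4186 * 17.47 = 73129
Step 3: m_dot = 295.31 / 73129 = 0.004038 kg/s

0.004038 kg/s


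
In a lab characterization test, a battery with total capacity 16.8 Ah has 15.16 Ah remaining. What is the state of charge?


SOC = (remaining / total) * 100 = (15.16 / 16.8) * 100 = 90.24%

90.24%


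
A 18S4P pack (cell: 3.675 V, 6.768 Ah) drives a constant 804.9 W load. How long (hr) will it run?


Step 1: E_pack = Ns * V_cell * Np * C_cell = 18 * 3.675 * 4 * 6.768 = 1790.8 Wh
Step 2: t = E_pack / P = 1790.8 / 804.9 = 2.225 hr

2.225 hr


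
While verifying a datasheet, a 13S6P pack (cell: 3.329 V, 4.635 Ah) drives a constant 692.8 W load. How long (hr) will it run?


Step 1: E_pack = Ns * V_cell * Np * C_cell = 13 * 3.329 * 6 * 4.635 = 1203.5 Wh
Step 2: t = E_pack / P = 1203.5 / 692.8 = 1.737 hr

1.737 hr


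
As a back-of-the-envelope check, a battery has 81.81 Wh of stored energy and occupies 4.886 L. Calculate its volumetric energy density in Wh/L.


Volumetric ED = 81.81 Wh / 4.886 L = 16.74 Wh/L

16.74 Wh/L


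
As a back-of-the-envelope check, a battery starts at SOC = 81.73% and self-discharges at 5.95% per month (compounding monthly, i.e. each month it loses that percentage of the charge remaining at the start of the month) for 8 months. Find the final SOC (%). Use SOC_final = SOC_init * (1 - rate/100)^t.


Monthly retention factor = 1 - 5.95/100 = 0.9405
Over 8 months: factor^8 = 0.61217
SOC_final = 81.73 * 0.61217 = 50.03%

50.03%


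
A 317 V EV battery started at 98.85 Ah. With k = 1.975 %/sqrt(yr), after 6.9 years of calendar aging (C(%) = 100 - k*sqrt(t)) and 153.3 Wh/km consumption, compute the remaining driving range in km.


Step 1: capacity retention = 100 - 1.975 * sqrt(6.9) = 100 - 1.975 * 2.6268 = 94.812%
Step 2: C_now = 98.85 * 94.812/100 = 93.722 Ah
Step 3: E_pack = V * C_now = 317 * 93.722 = 29710 Wh
Step 4: range = E_pack / consumption = 29710 / 153.3 = 193.8 km

193.8 km


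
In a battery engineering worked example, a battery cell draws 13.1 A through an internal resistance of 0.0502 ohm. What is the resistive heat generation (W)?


Q = I^2 * R = 13.1^2 * 0.0502 = 8.615 W

8.615 W


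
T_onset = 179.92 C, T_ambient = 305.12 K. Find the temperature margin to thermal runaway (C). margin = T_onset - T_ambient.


Convert: T_ambient = 305.12 K = 31.97 C
margin = 179.92 - 31.97 = 147.95 C

147.95 C


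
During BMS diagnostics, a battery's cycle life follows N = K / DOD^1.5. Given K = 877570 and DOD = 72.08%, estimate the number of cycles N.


Step 1: DOD^1.5 = 72.08^1.5 = 611.96
Step 2: N = 877570 / 611.96 = 1434 cycles

1434 cycles


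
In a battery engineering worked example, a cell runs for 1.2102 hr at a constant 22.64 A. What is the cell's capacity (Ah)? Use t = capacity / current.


C = I * t = 22.64 * 1.2102 = 27.40 Ah

27.40 Ah


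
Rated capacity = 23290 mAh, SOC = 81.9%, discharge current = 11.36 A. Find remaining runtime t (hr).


Convert: C_total = 23290 mAh = 23.29 Ah
Step 1: remaining = SOC/100 * C_total = 81.9/100 * 23.29 = 19.075 Ah
Step 2: t = remaining / I = 19.075 / 11.36 = 1.679 hr

1.679 hr


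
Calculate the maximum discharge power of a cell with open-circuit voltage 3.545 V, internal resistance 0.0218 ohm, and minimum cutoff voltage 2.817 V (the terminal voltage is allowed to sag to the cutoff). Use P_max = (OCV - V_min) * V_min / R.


dV = OCV - V_min = 0.728 V (so I_max = dV / R)
P_max = dV * V_min / R = 0.728 * 2.817 / 0.0218 = 94.07 W

94.07 W


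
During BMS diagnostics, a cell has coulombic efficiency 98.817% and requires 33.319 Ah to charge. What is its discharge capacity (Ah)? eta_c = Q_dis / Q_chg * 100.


Q_dis = eta/100 * Q_chg = 98.817/100 * 33.319 = 32.92 Ah

32.92 Ah


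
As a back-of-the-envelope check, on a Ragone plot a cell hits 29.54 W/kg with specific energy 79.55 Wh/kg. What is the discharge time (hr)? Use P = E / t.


t = E / P = 79.55 / 29.54 = 2.693 hr

2.693 hr


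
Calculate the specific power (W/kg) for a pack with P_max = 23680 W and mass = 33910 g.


Convert: m = 33910 g = 33.91 kg
Specific power = 23680 W / 33.91 kg = 698.3 W/kg

698.3 W/kg


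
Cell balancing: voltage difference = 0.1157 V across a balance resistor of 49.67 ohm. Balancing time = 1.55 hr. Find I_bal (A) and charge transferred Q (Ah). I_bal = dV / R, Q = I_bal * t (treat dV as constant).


I_bal = dV / R = 0.1157 / 49.67 = 0.0023294 A
Q = I_bal * t = 0.0023294 * 1.55 = 0.003611 Ah

I=0.0023294 A, Q=0.003611 Ah


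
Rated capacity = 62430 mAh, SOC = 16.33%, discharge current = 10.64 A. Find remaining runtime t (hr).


Convert: C_total = 62430 mAh = 62.43 Ah
Step 1: remaining = SOC/100 * C_total = 16.33/100 * 62.43 = 10.195 Ah
Step 2: t = remaining / I = 10.195 / 10.64 = 0.9582 hr

0.9582 hr


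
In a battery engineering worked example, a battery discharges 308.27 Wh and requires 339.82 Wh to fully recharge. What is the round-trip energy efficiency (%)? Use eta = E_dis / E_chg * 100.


eta_e = E_dis / E_chg * 100 = 308.27 / 339.82 * 100 = 90.72%

90.72%


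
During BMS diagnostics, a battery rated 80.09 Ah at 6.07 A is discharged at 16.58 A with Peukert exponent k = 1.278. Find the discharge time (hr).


Step 1: t_rated = C / I_rated = 80.09 / 6.07 = 13.194 hr
Step 2: ratio = 6.07 / 16.58 = 0.3661
Step 3: ratio^k = 0.3661^1.278 = 0.27687
Step 4: t = t_rated * ratio^k = 13.194 * 0.27687 = 3.653 hr

3.653 hr


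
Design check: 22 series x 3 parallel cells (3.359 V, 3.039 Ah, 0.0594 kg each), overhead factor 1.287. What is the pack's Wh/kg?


Step 1: V_pack = 22 * 3.359 = 73.898 V
Step 2: C_pack = 3 * 3.039 = 9.117 Ah
Step 3: E_pack = V_pack * C_pack = 73.898 * 9.117 = 673.73 Wh
Step 4: m_pack = 22 * 3 * 0.0594 * 1.287 = 5.0456 kg
Step 5: ED = E_pack / m_pack = 673.73 / 5.0456 = 133.5 Wh/kg

133.5 Wh/kg


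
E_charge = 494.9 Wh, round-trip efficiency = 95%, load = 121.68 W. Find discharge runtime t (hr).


Step 1: E_discharge = eta/100 * E_charge = 95/100 * 494.9 = 470.16 Wh
Step 2: t = E_discharge / P = 470.16 / 121.68 = 3.864 hr

3.864 hr


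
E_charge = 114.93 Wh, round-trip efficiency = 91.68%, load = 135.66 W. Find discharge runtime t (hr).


Step 1: E_discharge = eta/100 * E_charge = 91.68/100 * 114.93 = 105.37 Wh
Step 2: t = E_discharge / P = 105.37 / 135.66 = 0.7767 hr

0.7767 hr


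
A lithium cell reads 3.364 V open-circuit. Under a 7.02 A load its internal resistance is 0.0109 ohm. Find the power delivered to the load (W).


Step 1: V_terminal = OCV - I*R = 3.364 - 7.02 * 0.0109 = 3.2875 V
Step 2: P_out = V_terminal * I = 3.2875 * 7.02 = 23.08 W

23.08 W


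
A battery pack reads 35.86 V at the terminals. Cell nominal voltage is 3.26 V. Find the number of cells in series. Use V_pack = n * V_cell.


Rearranging: n = V_pack / V_cell = 35.86 / 3.26 = 11 cells

11


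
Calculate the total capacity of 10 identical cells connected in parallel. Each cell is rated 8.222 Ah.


Parallel capacities add: 10 * 8.222 Ah = 82.22 Ah

82.22 Ah


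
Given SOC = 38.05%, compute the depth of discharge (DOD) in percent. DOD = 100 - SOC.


Complement of SOC: DOD = 100% - 38.05% = 61.95%

61.95%


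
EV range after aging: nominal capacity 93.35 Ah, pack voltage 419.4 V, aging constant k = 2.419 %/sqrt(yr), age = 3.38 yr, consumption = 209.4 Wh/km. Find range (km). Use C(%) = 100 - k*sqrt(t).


Step 1: capacity retention = 100 - 2.419 * sqrt(3.38) = 100 - 2.419 * 1.8385 = 95.553%
Step 2: C_now = 93.35 * 95.553/100 = 89.199 Ah
Step 3: E_pack = V * C_now = 419.4 * 89.199 = 37410 Wh
Step 4: range = E_pack / consumption = 37410 / 209.4 = 178.7 km

178.7 km


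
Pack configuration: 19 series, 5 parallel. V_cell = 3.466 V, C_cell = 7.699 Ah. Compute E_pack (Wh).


E = Ns * Vcell * Np * Ccell = 19 * 3.466 * 5 * 7.699 = 2535 Wh

2535 Wh


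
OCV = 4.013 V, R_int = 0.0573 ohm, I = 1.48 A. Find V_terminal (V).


IR drop = 1.48 * 0.0573 = 0.084804 V
V = 4.013 - 0.084804 = 3.928 V

3.928 V


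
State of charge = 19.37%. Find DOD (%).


DOD = 100 - SOC = 100 - 19.37 = 80.63%

80.63%


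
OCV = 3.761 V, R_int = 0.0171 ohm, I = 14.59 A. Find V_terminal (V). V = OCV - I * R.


V = OCV - I*R = 3.761 - 14.59 * 0.0171 = 3.512 V

3.512 V


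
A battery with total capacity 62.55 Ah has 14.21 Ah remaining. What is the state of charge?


SOC = (remaining / total) * 100 = (14.21 / 62.55) * 100 = 22.72%

22.72%


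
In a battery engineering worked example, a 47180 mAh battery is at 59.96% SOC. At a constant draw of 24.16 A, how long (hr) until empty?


Convert: C_total = 47180 mAh = 47.18 Ah
Step 1: remaining = SOC/100 * C_total = 59.96/100 * 47.18 = 28.289 Ah
Step 2: t = remaining / I = 28.289 / 24.16 = 1.171 hr

1.171 hr


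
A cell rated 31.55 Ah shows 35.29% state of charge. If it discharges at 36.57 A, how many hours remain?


Step 1: remaining = SOC/100 * C_total = 35.29/100 * 31.55 = 11.134 Ah
Step 2: t = remaining / I = 11.134 / 36.57 = 0.3045 hr

0.3045 hr


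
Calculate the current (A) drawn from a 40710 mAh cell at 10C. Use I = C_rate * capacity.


Convert: capacity = 40710 mAh = 40.71 Ah
At 10C: I = 10 * 40.71 Ah = 407.1 A

407.1 A


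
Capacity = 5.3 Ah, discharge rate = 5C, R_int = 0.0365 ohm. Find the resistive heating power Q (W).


Step 1: I = C_rate * capacity = 5 * 5.3 = 26.5 A
Step 2: Q = I^2 * R = 26.5^2 * 0.0365 = 702.25 * 0.0365 = 25.63 W

25.63 W


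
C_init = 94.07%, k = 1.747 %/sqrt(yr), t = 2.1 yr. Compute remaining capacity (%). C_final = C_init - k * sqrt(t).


sqrt(t) = sqrt(2.1) = 1.4491
C_final = 94.07 - 1.747 * 1.4491 = 91.54%

91.54%


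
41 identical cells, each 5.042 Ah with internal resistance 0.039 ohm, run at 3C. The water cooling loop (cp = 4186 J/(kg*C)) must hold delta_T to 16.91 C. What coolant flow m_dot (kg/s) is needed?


Step 1: I = 3 * 5.042 = 15.126 A
Step 2: Q_cell = I^2 * R = 15.126^2 * 0.039 = 8.923 W
Step 3: Q_total = 41 * 8.923 = 365.84 W
Step 4: m_dot = Q_total / (cp * dT) = 365.84 / (4186 * 16.91) = 0.005168 kg/s

0.005168 kg/s


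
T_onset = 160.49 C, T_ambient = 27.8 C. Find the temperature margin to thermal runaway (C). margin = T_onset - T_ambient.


margin = T_onset - T_ambient = 160.49 - 27.8 = 132.69 C

132.69 C


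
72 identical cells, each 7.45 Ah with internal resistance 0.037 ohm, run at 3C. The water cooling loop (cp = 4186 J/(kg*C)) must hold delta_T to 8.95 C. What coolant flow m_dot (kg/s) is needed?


Step 1: I = 3 * 7.45 = 22.35 A
Step 2: Q_cell = I^2 * R = 22.35^2 * 0.037 = 18.482 W
Step 3: Q_total = 72 * 18.482 = 1330.7 W
Step 4: m_dot = Q_total / (cp * dT) = 1330.7 / (4186 * 8.95) = 0.03552 kg/s

0.03552 kg/s


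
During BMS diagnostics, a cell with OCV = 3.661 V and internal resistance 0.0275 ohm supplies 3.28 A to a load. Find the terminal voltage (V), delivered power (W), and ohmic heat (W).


Step 1: V_terminal = OCV - I*R = 3.661 - 3.28 * 0.0275 = 3.5708 V
Step 2: P_out = V_terminal * I = 3.5708 * 3.28 = 11.71 W
Step 3: Q = I^2 * R = 3.28^2 * 0.0275 = 0.2959 W

V=3.5708 V, P=11.71 W, Q=0.2959 W


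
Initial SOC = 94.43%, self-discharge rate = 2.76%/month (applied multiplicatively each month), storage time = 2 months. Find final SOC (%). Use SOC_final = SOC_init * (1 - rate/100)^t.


Monthly retention factor = 1 - 2.76/100 = 0.9724
Over 2 months: factor^2 = 0.94556
SOC_final = 94.43 * 0.94556 = 89.29%

89.29%


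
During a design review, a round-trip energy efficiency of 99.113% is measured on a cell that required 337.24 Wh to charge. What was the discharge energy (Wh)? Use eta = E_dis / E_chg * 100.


E_dis = eta/100 * E_chg = 99.113/100 * 337.24 = 334.2 Wh

334.2 Wh


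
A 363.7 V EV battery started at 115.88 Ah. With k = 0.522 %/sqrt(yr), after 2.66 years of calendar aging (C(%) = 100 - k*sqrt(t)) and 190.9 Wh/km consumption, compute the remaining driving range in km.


Step 1: capacity retention = 100 - 0.522 * sqrt(2.66) = 100 - 0.522 * 1.631 = 99.149%
Step 2: C_now = 115.88 * 99.149/100 = 114.89 Ah
Step 3: E_pack = V * C_now = 363.7 * 114.89 = 41785 Wh
Step 4: range = E_pack / consumption = 41785 / 190.9 = 218.9 km

218.9 km


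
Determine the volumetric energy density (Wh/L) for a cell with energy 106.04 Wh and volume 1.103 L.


Volumetric ED = 106.04 Wh / 1.103 L = 96.14 Wh/L

96.14 Wh/L


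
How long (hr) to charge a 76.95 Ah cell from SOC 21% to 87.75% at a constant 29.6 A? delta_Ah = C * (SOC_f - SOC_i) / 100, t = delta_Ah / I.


Step 1: dSOC = 87.75% - 21% = 66.75%
Step 2: delta_Ah = 76.95 * 66.75 / 100 = 51.364 Ah
Step 3: t = 51.364 / 29.6 = 1.735 hr

1.735 hr


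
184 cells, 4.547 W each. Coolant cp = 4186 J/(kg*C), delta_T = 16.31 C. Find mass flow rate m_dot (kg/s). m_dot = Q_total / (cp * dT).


Step 1: Total heat Q = 184 * 4.547 W = 836.65 W
Step 2: denom = cp * dT = 4186 * 16.31 = 68274
Step 3: m_dot = 836.65 / 68274 = 0.01225 kg/s

0.01225 kg/s


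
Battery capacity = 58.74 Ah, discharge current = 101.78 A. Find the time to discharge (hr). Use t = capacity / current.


Runtime = 58.74 Ah / 101.78 A = 0.5771 hr

0.5771 hr


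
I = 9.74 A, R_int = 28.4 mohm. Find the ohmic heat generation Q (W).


Convert: R = 28.4 mohm = 0.0284 ohm
I^2 = 94.868
Q = 94.868 * 0.0284 = 2.694 W

2.694 W


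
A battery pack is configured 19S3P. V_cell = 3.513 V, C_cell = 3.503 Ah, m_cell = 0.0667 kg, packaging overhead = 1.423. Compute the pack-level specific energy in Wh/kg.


Step 1: V_pack = 19 * 3.513 = 66.747 V
Step 2: C_pack = 3 * 3.503 = 10.509 Ah
Step 3: E_pack = V_pack * C_pack = 66.747 * 10.509 = 701.44 Wh
Step 4: m_pack = 19 * 3 * 0.0667 * 1.423 = 5.4101 kg
Step 5: ED = E_pack / m_pack = 701.44 / 5.4101 = 129.7 Wh/kg

129.7 Wh/kg


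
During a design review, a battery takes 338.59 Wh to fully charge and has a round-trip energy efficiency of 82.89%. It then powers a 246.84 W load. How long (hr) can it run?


Step 1: E_discharge = eta/100 * E_charge = 82.89/100 * 338.59 = 280.66 Wh
Step 2: t = E_discharge / P = 280.66 / 246.84 = 1.137 hr

1.137 hr


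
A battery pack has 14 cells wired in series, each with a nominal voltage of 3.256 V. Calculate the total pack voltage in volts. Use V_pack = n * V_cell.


V_pack = n * V_cell = 14 * 3.256 = 45.584 V

45.584 V


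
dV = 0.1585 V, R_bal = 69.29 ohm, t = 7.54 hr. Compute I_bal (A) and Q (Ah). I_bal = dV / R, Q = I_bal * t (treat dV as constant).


First, Ohm's law: I_bal = 0.1585 V / 69.29 ohm = 0.0022875 A
Then Q = I * t = 0.0022875 A * 7.54 hr = 0.01725 Ah

I=0.0022875 A, Q=0.01725 Ah


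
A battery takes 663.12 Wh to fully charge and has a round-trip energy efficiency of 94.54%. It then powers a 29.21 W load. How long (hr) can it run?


Step 1: E_discharge = eta/100 * E_charge = 94.54/100 * 663.12 = 626.91 Wh
Step 2: t = E_discharge / P = 626.91 / 29.21 = 21.46 hr

21.46 hr


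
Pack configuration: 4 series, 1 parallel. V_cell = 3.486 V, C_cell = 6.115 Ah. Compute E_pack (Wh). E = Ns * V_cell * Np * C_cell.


E = Ns * Vcell * Np * Ccell = 4 * 3.486 * 1 * 6.115 = 85.27 Wh

85.27 Wh


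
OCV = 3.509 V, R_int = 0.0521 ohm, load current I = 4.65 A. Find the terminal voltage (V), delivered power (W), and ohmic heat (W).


Step 1: V_terminal = OCV - I*R = 3.509 - 4.65 * 0.0521 = 3.2667 V
Step 2: P_out = V_terminal * I = 3.2667 * 4.65 = 15.19 W
Step 3: Q = I^2 * R = 4.65^2 * 0.0521 = 1.127 W

V=3.2667 V, P=15.19 W, Q=1.127 W


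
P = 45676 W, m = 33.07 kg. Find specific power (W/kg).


Specific power = 45676 W / 33.07 kg = 1381 W/kg

1381 W/kg


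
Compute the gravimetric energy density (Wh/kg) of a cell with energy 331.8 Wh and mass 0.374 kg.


Specific energy = 331.8 Wh / 0.374 kg = 887.2 Wh/kg

887.2 Wh/kg


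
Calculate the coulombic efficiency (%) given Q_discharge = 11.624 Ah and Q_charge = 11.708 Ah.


eta_c = Q_dis / Q_chg * 100 = 11.624 / 11.708 * 100 = 99.28%

99.28%


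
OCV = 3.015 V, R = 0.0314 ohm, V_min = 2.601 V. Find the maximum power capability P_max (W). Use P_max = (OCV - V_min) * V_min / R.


dV = OCV - V_min = 0.414 V (so I_max = dV / R)
P_max = dV * V_min / R = 0.414 * 2.601 / 0.0314 = 34.29 W

34.29 W


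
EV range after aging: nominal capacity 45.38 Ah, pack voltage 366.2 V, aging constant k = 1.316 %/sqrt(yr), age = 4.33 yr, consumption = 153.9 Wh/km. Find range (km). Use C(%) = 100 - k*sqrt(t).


Step 1: capacity retention = 100 - 1.316 * sqrt(4.33) = 100 - 1.316 * 2.0809 = 97.262%
Step 2: C_now = 45.38 * 97.262/100 = 44.137 Ah
Step 3: E_pack = V * C_now = 366.2 * 44.137 = 16163 Wh
Step 4: range = E_pack / consumption = 16163 / 153.9 = 105.0 km

105.0 km


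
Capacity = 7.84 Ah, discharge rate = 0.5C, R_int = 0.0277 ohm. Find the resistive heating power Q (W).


Step 1: I = C_rate * capacity = 0.5 * 7.84 = 3.92 A
Step 2: Q = I^2 * R = 3.92^2 * 0.0277 = 15.366 * 0.0277 = 0.4256 W

0.4256 W


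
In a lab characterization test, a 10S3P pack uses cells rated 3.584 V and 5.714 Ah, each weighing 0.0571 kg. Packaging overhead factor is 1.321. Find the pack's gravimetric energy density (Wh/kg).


Step 1: V_pack = 10 * 3.584 = 35.84 V
Step 2: C_pack = 3 * 5.714 = 17.142 Ah
Step 3: E_pack = V_pack * C_pack = 35.84 * 17.142 = 614.37 Wh
Step 4: m_pack = 10 * 3 * 0.0571 * 1.321 = 2.2629 kg
Step 5: ED = E_pack / m_pack = 614.37 / 2.2629 = 271.5 Wh/kg

271.5 Wh/kg


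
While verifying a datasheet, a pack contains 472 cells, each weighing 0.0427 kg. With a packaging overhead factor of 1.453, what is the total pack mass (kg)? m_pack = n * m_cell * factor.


Cell mass sum = 472 * 0.0427 = 20.154 kg
With overhead 1.453: m_pack = 20.154 * 1.453 = 29.28 kg

29.28 kg


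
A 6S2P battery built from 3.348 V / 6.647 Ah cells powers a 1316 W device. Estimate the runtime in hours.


Step 1: E_pack = Ns * V_cell * Np * C_cell = 6 * 3.348 * 2 * 6.647 = 267.05 Wh
Step 2: t = E_pack / P = 267.05 / 1316 = 0.2029 hr

0.2029 hr


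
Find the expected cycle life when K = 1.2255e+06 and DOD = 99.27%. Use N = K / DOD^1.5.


DOD^1.5 = 989.07
N = K / DOD^1.5 = 1.2255e+06 / 989.07 = 1239

1239 cycles


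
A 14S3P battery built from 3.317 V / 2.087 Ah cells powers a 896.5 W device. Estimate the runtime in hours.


Step 1: E_pack = Ns * V_cell * Np * C_cell = 14 * 3.317 * 3 * 2.087 = 290.75 Wh
Step 2: t = E_pack / P = 290.75 / 896.5 = 0.3243 hr

0.3243 hr


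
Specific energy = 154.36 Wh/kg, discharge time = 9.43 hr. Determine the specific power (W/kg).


P_specific = E / t = 154.36 / 9.43 = 16.37 W/kg

16.37 W/kg


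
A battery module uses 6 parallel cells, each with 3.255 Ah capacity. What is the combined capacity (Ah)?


C_total = 6 * 3.255 = 19.53 Ah

19.53 Ah


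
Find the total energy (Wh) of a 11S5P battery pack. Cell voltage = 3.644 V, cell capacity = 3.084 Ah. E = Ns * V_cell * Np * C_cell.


V_pack = 11 * 3.644 = 40.084 V
C_pack = 5 * 3.084 = 15.42 Ah
E = V_pack * C_pack = 40.084 * 15.42 = 618.1 Wh

618.1 Wh


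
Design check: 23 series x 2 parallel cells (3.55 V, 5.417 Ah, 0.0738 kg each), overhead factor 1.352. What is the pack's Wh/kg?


Step 1: V_pack = 23 * 3.55 = 81.65 V
Step 2: C_pack = 2 * 5.417 = 10.834 Ah
Step 3: E_pack = V_pack * C_pack = 81.65 * 10.834 = 884.6 Wh
Step 4: m_pack = 23 * 2 * 0.0738 * 1.352 = 4.5898 kg
Step 5: ED = E_pack / m_pack = 884.6 / 4.5898 = 192.7 Wh/kg

192.7 Wh/kg


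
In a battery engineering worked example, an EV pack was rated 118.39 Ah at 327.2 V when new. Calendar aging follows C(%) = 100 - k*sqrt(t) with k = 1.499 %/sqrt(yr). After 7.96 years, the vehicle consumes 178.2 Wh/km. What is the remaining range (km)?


Step 1: capacity retention = 100 - 1.499 * sqrt(7.96) = 100 - 1.499 * 2.8213 = 95.771%
Step 2: C_now = 118.39 * 95.771/100 = 113.38 Ah
Step 3: E_pack = V * C_now = 327.2 * 113.38 = 37098 Wh
Step 4: range = E_pack / consumption = 37098 / 178.2 = 208.2 km

208.2 km


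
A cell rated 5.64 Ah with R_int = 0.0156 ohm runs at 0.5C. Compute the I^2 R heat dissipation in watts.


Step 1: I = C_rate * capacity = 0.5 * 5.64 = 2.82 A
Step 2: Q = I^2 * R = 2.82^2 * 0.0156 = 7.9524 * 0.0156 = 0.1241 W

0.1241 W


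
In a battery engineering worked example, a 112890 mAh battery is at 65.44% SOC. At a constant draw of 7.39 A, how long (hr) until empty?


Convert: C_total = 112890 mAh = 112.89 Ah
Step 1: remaining = SOC/100 * C_total = 65.44/100 * 112.89 = 73.875 Ah
Step 2: t = remaining / I = 73.875 / 7.39 = 9.997 hr

9.997 hr


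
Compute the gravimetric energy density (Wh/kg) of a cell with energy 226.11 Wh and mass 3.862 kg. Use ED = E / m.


ED = E / m = 226.11 / 3.862 = 58.55 Wh/kg

58.55 Wh/kg


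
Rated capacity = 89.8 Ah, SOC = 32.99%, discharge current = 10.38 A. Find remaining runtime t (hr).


Step 1: remaining = SOC/100 * C_total = 32.99/100 * 89.8 = 29.625 Ah
Step 2: t = remaining / I = 29.625 / 10.38 = 2.854 hr

2.854 hr


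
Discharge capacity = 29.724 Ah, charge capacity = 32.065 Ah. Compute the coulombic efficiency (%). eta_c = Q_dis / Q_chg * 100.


eta_c = Q_dis / Q_chg * 100 = 29.724 / 32.065 * 100 = 92.70%

92.70%


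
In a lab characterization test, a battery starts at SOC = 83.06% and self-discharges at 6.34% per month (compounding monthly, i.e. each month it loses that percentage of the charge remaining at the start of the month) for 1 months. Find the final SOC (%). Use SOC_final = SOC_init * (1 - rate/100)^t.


Monthly retention factor = 1 - 6.34/100 = 0.9366
Over 1 months: factor^1 = 0.9366
SOC_final = 83.06 * 0.9366 = 77.79%

77.79%


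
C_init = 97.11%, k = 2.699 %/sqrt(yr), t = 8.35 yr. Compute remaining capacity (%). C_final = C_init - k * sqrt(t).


sqrt(t) = sqrt(8.35) = 2.8896
C_final = 97.11 - 2.699 * 2.8896 = 89.31%

89.31%


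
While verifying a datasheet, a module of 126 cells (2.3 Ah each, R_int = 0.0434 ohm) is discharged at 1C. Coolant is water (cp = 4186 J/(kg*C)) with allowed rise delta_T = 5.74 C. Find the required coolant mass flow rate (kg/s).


Step 1: I = 1 * 2.3 = 2.3 A
Step 2: Q_cell = I^2 * R = 2.3^2 * 0.0434 = 0.22959 W
Step 3: Q_total = 126 * 0.22959 = 28.928 W
Step 4: m_dot = Q_total / (cp * dT) = 28.928 / (4186 * 5.74) = 0.001204 kg/s

0.001204 kg/s


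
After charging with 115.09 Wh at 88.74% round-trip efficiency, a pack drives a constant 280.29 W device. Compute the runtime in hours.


Step 1: E_discharge = eta/100 * E_charge = 88.74/100 * 115.09 = 102.13 Wh
Step 2: t = E_discharge / P = 102.13 / 280.29 = 0.3644 hr

0.3644 hr


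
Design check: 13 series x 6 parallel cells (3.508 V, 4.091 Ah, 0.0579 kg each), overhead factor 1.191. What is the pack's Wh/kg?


Step 1: V_pack = 13 * 3.508 = 45.604 V
Step 2: C_pack = 6 * 4.091 = 24.546 Ah
Step 3: E_pack = V_pack * C_pack = 45.604 * 24.546 = 1119.4 Wh
Step 4: m_pack = 13 * 6 * 0.0579 * 1.191 = 5.3788 kg
Step 5: ED = E_pack / m_pack = 1119.4 / 5.3788 = 208.1 Wh/kg

208.1 Wh/kg


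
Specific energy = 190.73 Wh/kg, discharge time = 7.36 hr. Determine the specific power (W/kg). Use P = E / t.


Specific power = 190.73 Wh/kg / 7.36 hr = 25.91 W/kg

25.91 W/kg


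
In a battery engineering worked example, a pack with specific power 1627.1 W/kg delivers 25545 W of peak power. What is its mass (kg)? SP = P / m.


m = P / SP = 25545 / 1627.1 = 15.70 kg

15.70 kg


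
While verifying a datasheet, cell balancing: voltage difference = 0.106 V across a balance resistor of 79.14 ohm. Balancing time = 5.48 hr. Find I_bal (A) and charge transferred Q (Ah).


I_bal = dV / R = 0.106 / 79.14 = 0.0013394 A
Q = I_bal * t = 0.0013394 * 5.48 = 0.007340 Ah

I=0.0013394 A, Q=0.007340 Ah


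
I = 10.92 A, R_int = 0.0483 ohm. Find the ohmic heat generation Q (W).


Q = I^2 * R = 10.92^2 * 0.0483 = 5.760 W

5.760 W


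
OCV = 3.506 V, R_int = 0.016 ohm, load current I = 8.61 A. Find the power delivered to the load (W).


Step 1: V_terminal = OCV - I*R = 3.506 - 8.61 * 0.016 = 3.3682 V
Step 2: P_out = V_terminal * I = 3.3682 * 8.61 = 29.00 W

29.00 W


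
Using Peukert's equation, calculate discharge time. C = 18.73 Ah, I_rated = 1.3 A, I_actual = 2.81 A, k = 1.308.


t_rated = C / I_rated = 18.73 / 1.3 = 14.408 hr
(I_rated/I)^k = (0.46263)^1.308 = 0.36486
t = t_rated * (I_rated/I)^k = 14.408 * 0.36486 = 5.257 hr

5.257 hr


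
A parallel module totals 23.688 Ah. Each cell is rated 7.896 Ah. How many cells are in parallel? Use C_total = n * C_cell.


n = C_total / C_cell = 23.688 / 7.896 = 3

3


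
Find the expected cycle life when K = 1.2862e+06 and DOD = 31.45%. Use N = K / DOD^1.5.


DOD^1.5 = 176.37
N = K / DOD^1.5 = 1.2862e+06 / 176.37 = 7293

7293 cycles


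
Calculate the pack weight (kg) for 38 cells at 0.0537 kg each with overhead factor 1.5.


m_pack = n * m_cell * overhead = 38 * 0.0537 * 1.5 = 3.061 kg

3.061 kg


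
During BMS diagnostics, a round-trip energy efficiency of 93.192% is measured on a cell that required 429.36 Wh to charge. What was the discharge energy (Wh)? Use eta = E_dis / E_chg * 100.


E_dis = eta/100 * E_chg = 93.192/100 * 429.36 = 400.1 Wh

400.1 Wh


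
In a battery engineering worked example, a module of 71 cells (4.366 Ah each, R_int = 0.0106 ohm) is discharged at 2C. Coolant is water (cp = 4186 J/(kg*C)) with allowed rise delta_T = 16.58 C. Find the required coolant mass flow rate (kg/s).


Step 1: I = 2 * 4.366 = 8.732 A
Step 2: Q_cell = I^2 * R = 8.732^2 * 0.0106 = 0.80823 W
Step 3: Q_total = 71 * 0.80823 = 57.384 W
Step 4: m_dot = Q_total / (cp * dT) = 57.384 / (4186 * 16.58) = 8.268e-04 kg/s

8.268e-04 kg/s


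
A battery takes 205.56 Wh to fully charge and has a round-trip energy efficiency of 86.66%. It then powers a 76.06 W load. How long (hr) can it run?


Step 1: E_discharge = eta/100 * E_charge = 86.66/100 * 205.56 = 178.14 Wh
Step 2: t = E_discharge / P = 178.14 / 76.06 = 2.342 hr

2.342 hr


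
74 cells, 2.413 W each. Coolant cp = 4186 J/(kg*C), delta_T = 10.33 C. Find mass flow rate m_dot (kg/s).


Q_total = 74 * 2.413 = 178.56 W
m_dot = Q_total / (cp * dT) = 178.56 / (4186 * 10.33) = 0.004129 kg/s

0.004129 kg/s


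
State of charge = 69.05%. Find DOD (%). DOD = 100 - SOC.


Complement of SOC: DOD = 100% - 69.05% = 30.95%

30.95%


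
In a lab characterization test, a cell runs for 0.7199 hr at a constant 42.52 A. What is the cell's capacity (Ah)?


C = I * t = 42.52 * 0.7199 = 30.61 Ah

30.61 Ah


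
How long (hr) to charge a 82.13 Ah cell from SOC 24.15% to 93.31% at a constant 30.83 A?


delta_Ah = 82.13 * (93.31 - 24.15) / 100 = 56.801 Ah
t = delta_Ah / I = 56.801 / 30.83 = 1.842 hr

1.842 hr


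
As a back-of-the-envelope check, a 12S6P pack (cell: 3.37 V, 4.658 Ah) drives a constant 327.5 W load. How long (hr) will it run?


Step 1: E_pack = Ns * V_cell * Np * C_cell = 12 * 3.37 * 6 * 4.658 = 1130.2 Wh
Step 2: t = E_pack / P = 1130.2 / 327.5 = 3.451 hr

3.451 hr


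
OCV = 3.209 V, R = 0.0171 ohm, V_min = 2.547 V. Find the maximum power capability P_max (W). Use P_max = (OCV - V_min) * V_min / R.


dV = OCV - V_min = 0.662 V (so I_max = dV / R)
P_max = dV * V_min / R = 0.662 * 2.547 / 0.0171 = 98.60 W

98.60 W


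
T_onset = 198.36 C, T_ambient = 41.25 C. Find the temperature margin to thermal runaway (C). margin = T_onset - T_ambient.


Safety margin = 198.36 C - 41.25 C = 157.11 C

157.11 C


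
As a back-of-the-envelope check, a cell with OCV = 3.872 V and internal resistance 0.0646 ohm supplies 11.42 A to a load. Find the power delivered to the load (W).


Step 1: V_terminal = OCV - I*R = 3.872 - 11.42 * 0.0646 = 3.1343 V
Step 2: P_out = V_terminal * I = 3.1343 * 11.42 = 35.79 W

35.79 W


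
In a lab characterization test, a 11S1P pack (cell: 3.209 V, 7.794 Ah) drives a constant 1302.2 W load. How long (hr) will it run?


Step 1: E_pack = Ns * V_cell * Np * C_cell = 11 * 3.209 * 1 * 7.794 = 275.12 Wh
Step 2: t = E_pack / P = 275.12 / 1302.2 = 0.2113 hr

0.2113 hr


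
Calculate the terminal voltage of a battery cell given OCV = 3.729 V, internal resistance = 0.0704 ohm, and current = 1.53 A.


V = OCV - I*R = 3.729 - 1.53 * 0.0704 = 3.621 V

3.621 V


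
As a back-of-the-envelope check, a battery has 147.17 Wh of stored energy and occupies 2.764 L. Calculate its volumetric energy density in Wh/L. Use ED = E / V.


Volumetric ED = 147.17 Wh / 2.764 L = 53.25 Wh/L

53.25 Wh/L


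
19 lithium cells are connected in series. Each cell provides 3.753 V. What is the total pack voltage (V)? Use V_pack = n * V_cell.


Series voltages add: 19 * 3.753 V = 71.307 V

71.307 V


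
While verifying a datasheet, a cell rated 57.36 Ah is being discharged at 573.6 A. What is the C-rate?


C_rate = I / capacity = 573.6 / 57.36 = 10C

10C


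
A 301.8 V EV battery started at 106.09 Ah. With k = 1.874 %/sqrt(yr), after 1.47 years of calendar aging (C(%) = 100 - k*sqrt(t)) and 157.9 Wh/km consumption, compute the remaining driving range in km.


Step 1: capacity retention = 100 - 1.874 * sqrt(1.47) = 100 - 1.874 * 1.2124 = 97.728%
Step 2: C_now = 106.09 * 97.728/100 = 103.68 Ah
Step 3: E_pack = V * C_now = 301.8 * 103.68 = 31291 Wh
Step 4: range = E_pack / consumption = 31291 / 157.9 = 198.2 km

198.2 km


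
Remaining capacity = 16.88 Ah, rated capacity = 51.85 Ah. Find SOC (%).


SOC% = 16.88 / 51.85 * 100 = 32.56%

32.56%


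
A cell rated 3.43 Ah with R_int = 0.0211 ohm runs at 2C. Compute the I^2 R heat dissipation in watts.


Step 1: I = C_rate * capacity = 2 * 3.43 = 6.86 A
Step 2: Q = I^2 * R = 6.86^2 * 0.0211 = 47.06 * 0.0211 = 0.9930 W

0.9930 W


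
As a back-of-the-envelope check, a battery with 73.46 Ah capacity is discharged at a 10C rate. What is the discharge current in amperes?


At 10C: I = 10 * 73.46 Ah = 734.6 A

734.6 A


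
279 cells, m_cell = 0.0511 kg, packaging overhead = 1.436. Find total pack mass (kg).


Cell mass sum = 279 * 0.0511 = 14.257 kg
With overhead 1.436: m_pack = 14.257 * 1.436 = 20.47 kg

20.47 kg


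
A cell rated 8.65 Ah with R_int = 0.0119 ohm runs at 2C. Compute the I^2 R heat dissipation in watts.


Step 1: I = C_rate * capacity = 2 * 8.65 = 17.3 A
Step 2: Q = I^2 * R = 17.3^2 * 0.0119 = 299.29 * 0.0119 = 3.562 W

3.562 W


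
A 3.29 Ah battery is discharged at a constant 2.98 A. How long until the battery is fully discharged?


Runtime = 3.29 Ah / 2.98 A = 1.104 hr

1.104 hr


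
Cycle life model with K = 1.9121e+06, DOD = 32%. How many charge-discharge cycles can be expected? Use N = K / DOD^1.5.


Step 1: DOD^1.5 = 32^1.5 = 181.02
Step 2: N = 1.9121e+06 / 181.02 = 10560 cycles

10560 cycles


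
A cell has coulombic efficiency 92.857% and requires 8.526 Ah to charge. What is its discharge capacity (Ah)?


Q_dis = eta/100 * Q_chg = 92.857/100 * 8.526 = 7.917 Ah

7.917 Ah


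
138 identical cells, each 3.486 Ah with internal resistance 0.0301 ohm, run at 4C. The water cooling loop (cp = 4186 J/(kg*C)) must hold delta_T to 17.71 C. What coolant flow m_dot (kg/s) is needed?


Step 1: I = 4 * 3.486 = 13.944 A
Step 2: Q_cell = I^2 * R = 13.944^2 * 0.0301 = 5.8525 W
Step 3: Q_total = 138 * 5.8525 = 807.65 W
Step 4: m_dot = Q_total / (cp * dT) = 807.65 / (4186 * 17.71) = 0.01089 kg/s

0.01089 kg/s


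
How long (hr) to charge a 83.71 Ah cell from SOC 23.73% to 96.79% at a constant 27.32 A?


delta_Ah = 83.71 * (96.79 - 23.73) / 100 = 61.159 Ah
t = delta_Ah / I = 61.159 / 27.32 = 2.239 hr

2.239 hr


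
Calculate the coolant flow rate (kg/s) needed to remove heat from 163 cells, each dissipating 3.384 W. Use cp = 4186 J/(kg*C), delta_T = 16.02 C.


Step 1: Total heat Q = 163 * 3.384 W = 551.59 W
Step 2: denom = cp * dT = 4186 * 16.02 = 67060
Step 3: m_dot = 551.59 / 67060 = 0.008225 kg/s

0.008225 kg/s


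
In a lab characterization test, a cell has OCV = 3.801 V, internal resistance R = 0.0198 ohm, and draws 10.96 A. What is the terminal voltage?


V = OCV - I*R = 3.801 - 10.96 * 0.0198 = 3.584 V

3.584 V


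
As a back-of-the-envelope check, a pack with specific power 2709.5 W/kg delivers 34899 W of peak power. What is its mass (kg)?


m = P / SP = 34899 / 2709.5 = 12.88 kg

12.88 kg


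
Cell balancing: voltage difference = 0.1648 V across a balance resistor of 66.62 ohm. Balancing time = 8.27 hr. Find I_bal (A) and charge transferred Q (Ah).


First, Ohm's law: I_bal = 0.1648 V / 66.62 ohm = 0.0024737 A
Then Q = I * t = 0.0024737 A * 8.27 hr = 0.02046 Ah

I=0.0024737 A, Q=0.02046 Ah


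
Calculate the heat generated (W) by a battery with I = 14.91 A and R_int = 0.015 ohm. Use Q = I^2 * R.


I^2 = 222.31
Q = 222.31 * 0.015 = 3.335 W

3.335 W


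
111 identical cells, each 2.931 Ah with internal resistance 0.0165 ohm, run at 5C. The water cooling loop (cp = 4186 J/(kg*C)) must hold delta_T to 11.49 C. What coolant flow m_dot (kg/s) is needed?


Step 1: I = 5 * 2.931 = 14.655 A
Step 2: Q_cell = I^2 * R = 14.655^2 * 0.0165 = 3.5437 W
Step 3: Q_total = 111 * 3.5437 = 393.35 W
Step 4: m_dot = Q_total / (cp * dT) = 393.35 / (4186 * 11.49) = 0.008178 kg/s

0.008178 kg/s


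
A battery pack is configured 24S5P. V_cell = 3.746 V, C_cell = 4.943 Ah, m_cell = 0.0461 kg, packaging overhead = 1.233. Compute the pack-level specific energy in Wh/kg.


Step 1: V_pack = 24 * 3.746 = 89.904 V
Step 2: C_pack = 5 * 4.943 = 24.715 Ah
Step 3: E_pack = V_pack * C_pack = 89.904 * 24.715 = 2222 Wh
Step 4: m_pack = 24 * 5 * 0.0461 * 1.233 = 6.821 kg
Step 5: ED = E_pack / m_pack = 2222 / 6.821 = 325.8 Wh/kg

325.8 Wh/kg


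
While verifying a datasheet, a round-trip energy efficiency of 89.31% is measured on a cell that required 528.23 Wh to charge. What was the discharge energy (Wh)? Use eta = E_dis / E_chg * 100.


E_dis = eta/100 * E_chg = 89.31/100 * 528.23 = 471.8 Wh

471.8 Wh


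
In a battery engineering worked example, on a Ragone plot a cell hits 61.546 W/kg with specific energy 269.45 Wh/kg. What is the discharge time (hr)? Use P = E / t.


t = E / P = 269.45 / 61.546 = 4.378 hr

4.378 hr


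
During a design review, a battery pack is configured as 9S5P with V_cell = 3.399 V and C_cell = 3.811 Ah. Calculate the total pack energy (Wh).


V_pack = 9 * 3.399 = 30.591 V
C_pack = 5 * 3.811 = 19.055 Ah
E = V_pack * C_pack = 30.591 * 19.055 = 582.9 Wh

582.9 Wh
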